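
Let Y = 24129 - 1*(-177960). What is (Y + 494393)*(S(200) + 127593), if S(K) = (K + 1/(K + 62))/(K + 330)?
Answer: 6170000446135821/69430 ≈ 8.8867e+10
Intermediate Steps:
Y = 202089 (Y = 24129 + 177960 = 202089)
S(K) = (K + 1/(62 + K))/(330 + K)
(Y + 494393)*(S(200) + 127593) = (202089 + 494393)*((1 + 200² + 62*200)/(20460 + 200² + 392*200) + 127593) = 696482*((1 + 40000 + 12400)/(20460 + 40000 + 78400) + 127593) = 696482*(52401/138860 + 127593) = 696482*(17717616381/138860) = 6170000446135821/69430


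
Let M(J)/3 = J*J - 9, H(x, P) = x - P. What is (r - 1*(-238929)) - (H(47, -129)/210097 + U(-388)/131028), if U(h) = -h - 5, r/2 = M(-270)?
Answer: 18616896906659821/27528589716 ≈ 6.7628e+5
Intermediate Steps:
M(J) = -27 + 3*J² (M(J) = 3*(J*J - 9) = 3*(J² - 9) = 3*(-9 + J²) = -27 + 3*J²)
r = 437346 (r = 2*(-27 + 3*(-270)²) = 2*(-27 + 3*72900) = 2*(-27 + 218700) = 2*218673 = 437346)
U(h) = -5 - h
(r - 1*(-238929)) - (H(47, -129)/210097 + U(-388)/131028) = (437346 - 1*(-238929)) - ((47 - 1*(-129))/210097 + (-5 - 1*(-388))/131028) = (437346 + 238929) - ((47 + 129)*(1/210097) + (-5 + 388)*(1/131028)) = 676275 - (176*(1/210097) + 383*(1/131028)) = 676275 - (176/210097 + 383/131028) = 676275 - 1*103528079/27528589716 = 676275 - 103528079/27528589716 = 18616896906659821/27528589716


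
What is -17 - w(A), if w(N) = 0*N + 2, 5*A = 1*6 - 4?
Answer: -19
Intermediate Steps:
A = ⅖ (A = (1*6 - 4)/5 = (6 - 4)/5 = (⅕)*2 = ⅖ ≈ 0.40000)
w(N) = 2 (w(N) = 0 + 2 = 2)
-17 - w(A) = -17 - 1*2 = -17 - 2 = -19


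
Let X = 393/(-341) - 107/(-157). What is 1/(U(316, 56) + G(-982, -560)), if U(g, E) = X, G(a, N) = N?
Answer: -53537/30005934 ≈ -0.0017842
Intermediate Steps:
X = -25214/53537 (X = 393*(-1/341) - 107*(-1/157) = -393/341 + 107/157 = -25214/53537 ≈ -0.47096)
U(g, E) = -25214/53537
1/(U(316, 56) + G(-982, -560)) = 1/(-25214/53537 - 560) = 1/(-30005934/53537) = -53537/30005934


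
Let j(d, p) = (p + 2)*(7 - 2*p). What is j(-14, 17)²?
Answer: 263169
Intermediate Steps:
j(d, p) = (2 + p)*(7 - 2*p)
j(-14, 17)² = (14 - 2*17² + 3*17)² = (14 - 2*289 + 51)² = (14 - 578 + 51)² = (-513)² = 263169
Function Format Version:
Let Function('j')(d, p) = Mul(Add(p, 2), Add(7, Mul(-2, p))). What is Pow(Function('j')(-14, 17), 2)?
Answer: 263169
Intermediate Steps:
Function('j')(d, p) = Mul(Add(2, p), Add(7, Mul(-2, p)))
Pow(Function('j')(-14, 17), 2) = Pow(Add(14, Mul(-2, Pow(17, 2)), Mul(3, 17)), 2) = Pow(Add(14, Mul(-2, 289), 51), 2) = Pow(Add(14, -578, 51), 2) = Pow(-513, 2) = 263169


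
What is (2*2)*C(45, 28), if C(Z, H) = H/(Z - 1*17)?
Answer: 4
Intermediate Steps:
C(Z, H) = H/(-17 + Z) (C(Z, H) = H/(Z - 17) = H/(-17 + Z))
(2*2)*C(45, 28) = (2*2)*(28/(-17 + 45)) = 4*(28/28) = 4*(28*(1/28)) = 4*1 = 4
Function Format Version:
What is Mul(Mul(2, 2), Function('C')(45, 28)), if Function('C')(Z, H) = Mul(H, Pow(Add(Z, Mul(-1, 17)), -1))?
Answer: 4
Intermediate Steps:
Function('C')(Z, H) = Mul(H, Pow(Add(-17, Z), -1)) (Function('C')(Z, H) = Mul(H, Pow(Add(Z, -17), -1)) = Mul(H, Pow(Add(-17, Z), -1)))
Mul(Mul(2, 2), Function('C')(45, 28)) = Mul(Mul(2, 2), Mul(28, Pow(Add(-17, 45), -1))) = Mul(4, Mul(28, Pow(28, -1))) = Mul(4, Mul(28, Rational(1, 28))) = Mul(4, 1) = 4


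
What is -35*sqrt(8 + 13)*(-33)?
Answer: 1155*sqrt(21) ≈ 5292.9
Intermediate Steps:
-35*sqrt(8 + 13)*(-33) = -35*sqrt(21)*(-33) = 1155*sqrt(21)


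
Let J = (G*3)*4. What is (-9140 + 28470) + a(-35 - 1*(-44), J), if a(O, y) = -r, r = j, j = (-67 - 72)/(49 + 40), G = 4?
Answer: 1720509/89 ≈ 19332.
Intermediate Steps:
j = -139/89 ≈ -1.5618
r = -139/89 ≈ -1.5618
J = 48 (J = (4*3)*4 = 12*4 = 48)
a(O, y) = 139/89 (a(O, y) = -1*(-139/89) = 139/89)
(-9140 + 28470) + a(-35 - 1*(-44), J) = (-9140 + 28470) + 139/89 = 19330 + 139/89 = 1720509/89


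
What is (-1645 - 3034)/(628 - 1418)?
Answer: 4679/790 ≈ 5.9228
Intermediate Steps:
(-1645 - 3034)/(628 - 1418) = -4679/(-790) = -4679*(-1/790) = 4679/790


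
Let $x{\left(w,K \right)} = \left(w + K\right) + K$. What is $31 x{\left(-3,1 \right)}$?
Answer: $-31$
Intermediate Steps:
$x{\left(w,K \right)} = w + 2 K$ ($x{\left(w,K \right)} = \left(K + w\right) + K = w + 2 K$)
$31 x{\left(-3,1 \right)} = 31 \left(-3 + 2 \cdot 1\right) = 31 \left(-3 + 2\right) = 31 \left(-1\right) = -31$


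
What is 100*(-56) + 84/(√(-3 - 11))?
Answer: -5600 - 6*I*√14 ≈ -5600.0 - 22.45*I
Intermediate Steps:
100*(-56) + 84/(√(-3 - 11)) = -5600 + 84/(√(-14)) = -5600 + 84/((I*√14)) = -5600 + 84*(-I*√14/14) = -5600 - 6*I*√14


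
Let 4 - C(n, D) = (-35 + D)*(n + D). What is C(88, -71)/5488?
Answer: 129/392 ≈ 0.32908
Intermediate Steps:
C(n, D) = 4 - (-35 + D)*(D + n) (C(n, D) = 4 - (-35 + D)*(n + D) = 4 - (-35 + D)*(D + n))
C(88, -71)/5488 = (4 - 1*(-71)² + 35*(-71) + 35*88 - 1*(-71)*88)/5488 = (4 - 1*5041 - 2485 + 3080 + 6248)*(1/5488) = (4 - 5041 - 2485 + 3080 + 6248)*(1/5488) = 1806*(1/5488) = 129/392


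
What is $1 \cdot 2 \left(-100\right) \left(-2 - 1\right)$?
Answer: $600$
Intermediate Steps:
$1 \cdot 2 \left(-100\right) \left(-2 - 1\right) = 2 \left(-100\right) \left(-2 - 1\right) = \left(-200\right) \left(-3\right) = 600$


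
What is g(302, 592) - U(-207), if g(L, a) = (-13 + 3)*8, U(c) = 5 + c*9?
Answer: 1778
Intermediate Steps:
U(c) = 5 + 9*c
g(L, a) = -80 (g(L, a) = -10*8 = -80)
g(302, 592) - U(-207) = -80 - (5 + 9*(-207)) = -80 - (5 - 1863) = -80 - 1*(-1858) = -80 + 1858 = 1778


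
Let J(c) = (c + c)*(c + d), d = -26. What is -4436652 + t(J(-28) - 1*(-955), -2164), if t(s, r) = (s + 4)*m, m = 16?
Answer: -4372924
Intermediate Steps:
J(c) = 2*c*(-26 + c) (J(c) = (c + c)*(c - 26) = (2*c)*(-26 + c) = 2*c*(-26 + c))
t(s, r) = 64 + 16*s (t(s, r) = (s + 4)*16 = (4 + s)*16 = 64 + 16*s)
-4436652 + t(J(-28) - 1*(-955), -2164) = -4436652 + (64 + 16*(2*(-28)*(-26 - 28) - 1*(-955))) = -4436652 + (64 + 16*(2*(-28)*(-54) + 955)) = -4436652 + (64 + 16*(3024 + 955)) = -4436652 + (64 + 16*3979) = -4436652 + (64 + 63664) = -4436652 + 63728 = -4372924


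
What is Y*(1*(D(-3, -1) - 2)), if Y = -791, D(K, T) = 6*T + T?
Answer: 7119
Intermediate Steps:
D(K, T) = 7*T
Y*(1*(D(-3, -1) - 2)) = -791*(7*(-1) - 2) = -791*(-7 - 2) = -791*(-9) = 7119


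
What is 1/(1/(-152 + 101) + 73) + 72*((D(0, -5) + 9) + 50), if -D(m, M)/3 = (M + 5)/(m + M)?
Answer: 15811107/3722 ≈ 4248.0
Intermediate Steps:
D(m, M) = -3*(5 + M)/(M + m) (D(m, M) = -3*(M + 5)/(m + M) = -3*(5 + M)/(M + m))
1/(1/(-152 + 101) + 73) + 72*((D(0, -5) + 9) + 50) = 1/(1/(-152 + 101) + 73) + 72*((3*(-5 - 1*(-5))/(-5 + 0) + 9) + 50) = 1/(1/(-51) + 73) + 72*((3*(-5 + 5)/(-5) + 9) + 50) = 1/(-1/51 + 73) + 72*((3*(-⅕)*0 + 9) + 50) = 1/(3722/51) + 72*((0 + 9) + 50) = 51/3722 + 72*(9 + 50) = 51/3722 + 72*59 = 51/3722 + 4248 = 15811107/3722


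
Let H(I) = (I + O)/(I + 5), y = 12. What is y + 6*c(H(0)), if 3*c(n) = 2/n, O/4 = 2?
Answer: 29/2 ≈ 14.500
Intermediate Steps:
O = 8 (O = 4*2 = 8)
H(I) = (8 + I)/(5 + I) (H(I) = (I + 8)/(I + 5) = (8 + I)/(5 + I))
c(n) = 2/(3*n) (c(n) = (2/n)/3 = 2/(3*n))
y + 6*c(H(0)) = 12 + 6*(2/(3*(((8 + 0)/(5 + 0))))) = 12 + 6*(2/(3*((8/5)))) = 12 + 6*(2/(3*(((⅕)*8)))) = 12 + 6*(2/(3*(8/5))) = 12 + 6*((⅔)*(5/8)) = 12 + 6*(5/12) = 12 + 5/2 = 29/2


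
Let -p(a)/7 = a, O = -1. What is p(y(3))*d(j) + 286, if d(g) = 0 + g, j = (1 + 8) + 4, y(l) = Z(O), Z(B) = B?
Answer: 377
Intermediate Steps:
y(l) = -1
j = 13 (j = 9 + 4 = 13)
d(g) = g
p(a) = -7*a
p(y(3))*d(j) + 286 = -7*(-1)*13 + 286 = 7*13 + 286 = 91 + 286 = 377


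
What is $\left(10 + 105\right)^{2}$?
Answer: $13225$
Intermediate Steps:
$\left(10 + 105\right)^{2} = 115^{2} = 13225$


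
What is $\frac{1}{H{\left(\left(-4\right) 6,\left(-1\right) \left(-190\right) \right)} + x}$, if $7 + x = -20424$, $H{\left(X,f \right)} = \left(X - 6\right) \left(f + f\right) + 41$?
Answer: $- \frac{1}{31790} \approx -3.1456 \cdot 10^{-5}$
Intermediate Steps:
$H{\left(X,f \right)} = 41 + 2 f \left(-6 + X\right)$ ($H{\left(X,f \right)} = \left(-6 + X\right) 2 f + 41 = 2 f \left(-6 + X\right) + 41 = 41 + 2 f \left(-6 + X\right)$)
$x = -20431$ ($x = -7 - 20424 = -20431$)
$\frac{1}{H{\left(\left(-4\right) 6,\left(-1\right) \left(-190\right) \right)} + x} = \frac{1}{\left(41 - 12 \left(\left(-1\right) \left(-190\right)\right) + 2 \left(\left(-4\right) 6\right) \left(\left(-1\right) \left(-190\right)\right)\right) - 20431} = \frac{1}{\left(41 - 2280 + 2 \left(-24\right) 190\right) - 20431} = \frac{1}{\left(41 - 2280 - 9120\right) - 20431} = \frac{1}{-11359 - 20431} = \frac{1}{-31790} = - \frac{1}{31790}$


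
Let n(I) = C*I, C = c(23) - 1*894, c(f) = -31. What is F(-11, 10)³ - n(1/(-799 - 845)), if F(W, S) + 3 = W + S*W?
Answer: -3134490781/1644 ≈ -1.9066e+6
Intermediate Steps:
F(W, S) = -3 + W + S*W (F(W, S) = -3 + (W + S*W) = -3 + W + S*W)
C = -925 (C = -31 - 1*894 = -31 - 894 = -925)
n(I) = -925*I
F(-11, 10)³ - n(1/(-799 - 845)) = (-3 - 11 + 10*(-11))³ - (-925)/(-799 - 845) = (-3 - 11 - 110)³ - (-925)/(-1644) = (-124)³ - (-925)*(-1)/1644 = -1906624 - 1*925/1644 = -1906624 - 925/1644 = -3134490781/1644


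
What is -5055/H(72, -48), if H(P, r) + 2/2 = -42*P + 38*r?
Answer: 5055/4849 ≈ 1.0425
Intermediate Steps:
H(P, r) = -1 - 42*P + 38*r (H(P, r) = -1 + (-42*P + 38*r) = -1 - 42*P + 38*r)
-5055/H(72, -48) = -5055/(-1 - 42*72 + 38*(-48)) = -5055/(-1 - 3024 - 1824) = -5055/(-4849) = -5055*(-1/4849) = 5055/4849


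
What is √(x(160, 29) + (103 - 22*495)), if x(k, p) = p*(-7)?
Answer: I*√10990 ≈ 104.83*I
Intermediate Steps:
x(k, p) = -7*p
√(x(160, 29) + (103 - 22*495)) = √(-7*29 + (103 - 22*495)) = √(-203 + (103 - 10890)) = √(-203 - 10787) = √(-10990) = I*√10990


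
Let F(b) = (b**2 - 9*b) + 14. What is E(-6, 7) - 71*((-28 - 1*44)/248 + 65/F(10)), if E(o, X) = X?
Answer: -122521/744 ≈ -164.68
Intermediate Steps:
F(b) = 14 + b**2 - 9*b
E(-6, 7) - 71*((-28 - 1*44)/248 + 65/F(10)) = 7 - 71*((-28 - 1*44)/248 + 65/(14 + 10**2 - 9*10)) = 7 - 71*((-28 - 44)*(1/248) + 65/(14 + 100 - 90)) = 7 - 71*(-72*1/248 + 65/24) = 7 - 71*(-9/31 + 65*(1/24)) = 7 - 71*(-9/31 + 65/24) = 7 - 71*1799/744 = 7 - 127729/744 = -122521/744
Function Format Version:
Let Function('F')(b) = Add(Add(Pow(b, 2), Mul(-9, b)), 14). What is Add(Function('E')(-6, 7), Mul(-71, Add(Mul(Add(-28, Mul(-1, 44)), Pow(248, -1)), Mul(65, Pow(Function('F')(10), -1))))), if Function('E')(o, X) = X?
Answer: Rational(-122521, 744) ≈ -164.68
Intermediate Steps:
Function('F')(b) = Add(14, Pow(b, 2), Mul(-9, b))
Add(Function('E')(-6, 7), Mul(-71, Add(Mul(Add(-28, Mul(-1, 44)), Pow(248, -1)), Mul(65, Pow(Function('F')(10), -1))))) = Add(7, Mul(-71, Add(Mul(Add(-28, Mul(-1, 44)), Pow(248, -1)), Mul(65, Pow(Add(14, Pow(10, 2), Mul(-9, 10)), -1))))) = Add(7, Mul(-71, Add(Mul(Add(-28, -44), Rational(1, 248)), Mul(65, Pow(Add(14, 100, -90), -1))))) = Add(7, Mul(-71, Add(Mul(-72, Rational(1, 248)), Mul(65, Pow(24, -1))))) = Add(7, Mul(-71, Add(Rational(-9, 31), Mul(65, Rational(1, 24))))) = Add(7, Mul(-71, Add(Rational(-9, 31), Rational(65, 24)))) = Add(7, Mul(-71, Rational(1799, 744))) = Add(7, Rational(-127729, 744)) = Rational(-122521, 744)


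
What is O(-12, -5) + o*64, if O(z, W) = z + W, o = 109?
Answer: 6959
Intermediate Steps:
O(z, W) = W + z
O(-12, -5) + o*64 = (-5 - 12) + 109*64 = -17 + 6976 = 6959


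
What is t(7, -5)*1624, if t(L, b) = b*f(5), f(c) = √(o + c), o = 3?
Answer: -16240*√2 ≈ -22967.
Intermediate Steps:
f(c) = √(3 + c)
t(L, b) = 2*b*√2 (t(L, b) = b*√(3 + 5) = b*√8 = b*(2*√2) = 2*b*√2)
t(7, -5)*1624 = (2*(-5)*√2)*1624 = -10*√2*1624 = -16240*√2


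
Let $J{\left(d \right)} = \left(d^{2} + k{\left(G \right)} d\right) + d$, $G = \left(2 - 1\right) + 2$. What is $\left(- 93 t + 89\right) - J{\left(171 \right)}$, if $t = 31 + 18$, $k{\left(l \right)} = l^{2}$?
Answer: $-35419$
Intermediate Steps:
$G = 3$ ($G = 1 + 2 = 3$)
$t = 49$
$J{\left(d \right)} = d^{2} + 10 d$ ($J{\left(d \right)} = \left(d^{2} + 3^{2} d\right) + d = \left(d^{2} + 9 d\right) + d = d^{2} + 10 d$)
$\left(- 93 t + 89\right) - J{\left(171 \right)} = \left(\left(-93\right) 49 + 89\right) - 171 \left(10 + 171\right) = \left(-4557 + 89\right) - 171 \cdot 181 = -4468 - 30951 = -35419$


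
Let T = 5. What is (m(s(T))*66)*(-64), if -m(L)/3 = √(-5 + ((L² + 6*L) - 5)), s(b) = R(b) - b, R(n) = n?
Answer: 12672*I*√10 ≈ 40072.0*I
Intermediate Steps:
s(b) = 0 (s(b) = b - b = 0)
m(L) = -3*√(-10 + L² + 6*L) (m(L) = -3*√(-5 + ((L² + 6*L) - 5)) = -3*√(-5 + (-5 + L² + 6*L)) = -3*√(-10 + L² + 6*L))
(m(s(T))*66)*(-64) = (-3*√(-10 + 0² + 6*0)*66)*(-64) = (-3*√(-10 + 0 + 0)*66)*(-64) = (-3*I*√10*66)*(-64) = -198*I*√10*(-64) = 12672*I*√10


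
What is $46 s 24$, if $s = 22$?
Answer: $24288$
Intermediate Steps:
$46 s 24 = 46 \cdot 22 \cdot 24 = 1012 \cdot 24 = 24288$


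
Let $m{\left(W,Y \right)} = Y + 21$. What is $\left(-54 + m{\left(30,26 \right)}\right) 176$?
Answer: $-1232$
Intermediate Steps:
$m{\left(W,Y \right)} = 21 + Y$
$\left(-54 + m{\left(30,26 \right)}\right) 176 = \left(-54 + \left(21 + 26\right)\right) 176 = \left(-54 + 47\right) 176 = \left(-7\right) 176 = -1232$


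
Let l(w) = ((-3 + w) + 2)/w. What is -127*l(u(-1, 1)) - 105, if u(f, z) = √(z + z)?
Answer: -232 + 127*√2/2 ≈ -142.20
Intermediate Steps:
u(f, z) = √2*√z (u(f, z) = √(2*z) = √2*√z)
l(w) = (-1 + w)/w
-127*l(u(-1, 1)) - 105 = -127*(-1 + √2*√1)/(√2*√1) - 105 = -127*(-1 + √2*1)/(√2*1) - 105 = -127*(-1 + √2)/(√2) - 105 = -127*√2/2*(-1 + √2) - 105 = -127*√2*(-1 + √2)/2 - 105 = -105 - 127*√2*(-1 + √2)/2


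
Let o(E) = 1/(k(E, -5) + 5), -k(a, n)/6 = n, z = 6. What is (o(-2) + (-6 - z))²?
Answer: 175561/1225 ≈ 143.32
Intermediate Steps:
k(a, n) = -6*n
o(E) = 1/35 (o(E) = 1/(-6*(-5) + 5) = 1/(30 + 5) = 1/35)
(o(-2) + (-6 - z))² = (1/35 + (-6 - 1*6))² = (1/35 + (-6 - 6))² = (1/35 - 12)² = (-419/35)² = 175561/1225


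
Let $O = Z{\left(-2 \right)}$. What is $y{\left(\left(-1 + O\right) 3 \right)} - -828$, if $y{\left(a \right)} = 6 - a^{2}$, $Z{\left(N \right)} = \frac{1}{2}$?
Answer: $\frac{3327}{4} \approx 831.75$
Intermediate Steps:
$Z{\left(N \right)} = \frac{1}{2}$
$O = \frac{1}{2} \approx 0.5$
$y{\left(\left(-1 + O\right) 3 \right)} - -828 = \left(6 - \left(\left(-1 + \frac{1}{2}\right) 3\right)^{2}\right) - -828 = \left(6 - \left(\left(- \frac{1}{2}\right) 3\right)^{2}\right) + 828 = \left(6 - \left(- \frac{3}{2}\right)^{2}\right) + 828 = \left(6 - \frac{9}{4}\right) + 828 = \frac{15}{4} + 828 = \frac{3327}{4}$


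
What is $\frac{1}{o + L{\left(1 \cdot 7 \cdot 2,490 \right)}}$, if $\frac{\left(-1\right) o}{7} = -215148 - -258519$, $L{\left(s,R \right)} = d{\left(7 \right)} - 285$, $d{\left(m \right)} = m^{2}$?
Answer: $- \frac{1}{303833} \approx -3.2913 \cdot 10^{-6}$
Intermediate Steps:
$L{\left(s,R \right)} = -236$ ($L{\left(s,R \right)} = 7^{2} - 285 = 49 - 285 = -236$)
$o = -303597$ ($o = - 7 \left(-215148 - -258519\right) = - 7 \left(-215148 + 258519\right) = \left(-7\right) 43371 = -303597$)
$\frac{1}{o + L{\left(1 \cdot 7 \cdot 2,490 \right)}} = \frac{1}{-303597 - 236} = \frac{1}{-303833} = - \frac{1}{303833}$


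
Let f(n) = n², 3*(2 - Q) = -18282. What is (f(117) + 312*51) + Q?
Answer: 35697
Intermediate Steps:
Q = 6096 (Q = 2 - ⅓*(-18282) = 2 + 6094 = 6096)
(f(117) + 312*51) + Q = (117² + 312*51) + 6096 = (13689 + 15912) + 6096 = 29601 + 6096 = 35697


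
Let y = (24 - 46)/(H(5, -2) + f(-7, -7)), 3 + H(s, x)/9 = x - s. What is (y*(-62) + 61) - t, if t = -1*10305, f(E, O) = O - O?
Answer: 465788/45 ≈ 10351.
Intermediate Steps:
H(s, x) = -27 - 9*s + 9*x (H(s, x) = -27 + 9*(x - s) = -27 + (-9*s + 9*x) = -27 - 9*s + 9*x)
f(E, O) = 0
y = 11/45 (y = (24 - 46)/((-27 - 9*5 + 9*(-2)) + 0) = -22/((-27 - 45 - 18) + 0) = -22/(-90 + 0) = -22/(-90) = -22*(-1/90) = 11/45 ≈ 0.24444)
t = -10305
(y*(-62) + 61) - t = ((11/45)*(-62) + 61) - 1*(-10305) = (-682/45 + 61) + 10305 = 2063/45 + 10305 = 465788/45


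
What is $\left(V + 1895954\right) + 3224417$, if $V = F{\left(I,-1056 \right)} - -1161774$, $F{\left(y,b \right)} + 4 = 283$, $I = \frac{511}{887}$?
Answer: $6282424$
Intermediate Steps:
$I = \frac{511}{887}$ ($I = 511 \cdot \frac{1}{887} = \frac{511}{887} \approx 0.5761$)
$F{\left(y,b \right)} = 279$ ($F{\left(y,b \right)} = -4 + 283 = 279$)
$V = 1162053$ ($V = 279 - -1161774 = 279 + 1161774 = 1162053$)
$\left(V + 1895954\right) + 3224417 = \left(1162053 + 1895954\right) + 3224417 = 3058007 + 3224417 = 6282424$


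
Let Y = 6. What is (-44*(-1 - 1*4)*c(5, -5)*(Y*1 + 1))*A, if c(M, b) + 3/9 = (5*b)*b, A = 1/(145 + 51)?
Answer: 20570/21 ≈ 979.52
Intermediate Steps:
A = 1/196 ≈ 0.0051020
c(M, b) = -⅓ + 5*b² (c(M, b) = -⅓ + (5*b)*b = -⅓ + 5*b²)
(-44*(-1 - 1*4)*c(5, -5)*(Y*1 + 1))*A = -44*(-1 - 1*4)*(-⅓ + 5*(-5)²)*(6*1 + 1)*(1/196) = -44*(-1 - 4)*(-⅓ + 5*25)*(6 + 1)*(1/196) = -44*(-5*(-⅓ + 125))*7*(1/196) = -44*(-5*374/3)*7*(1/196) = -(-82280)*7/3*(1/196) = -44*(-13090/3)*(1/196) = (575960/3)*(1/196) = 20570/21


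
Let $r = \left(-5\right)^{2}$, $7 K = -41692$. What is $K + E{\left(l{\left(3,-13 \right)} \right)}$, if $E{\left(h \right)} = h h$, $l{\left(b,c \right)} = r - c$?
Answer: $-4512$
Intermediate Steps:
$K = -5956$ ($K = \frac{1}{7} \left(-41692\right) = -5956$)
$r = 25$
$l{\left(b,c \right)} = 25 - c$
$E{\left(h \right)} = h^{2}$
$K + E{\left(l{\left(3,-13 \right)} \right)} = -5956 + \left(25 - -13\right)^{2} = -5956 + \left(25 + 13\right)^{2} = -5956 + 38^{2} = -5956 + 1444 = -4512$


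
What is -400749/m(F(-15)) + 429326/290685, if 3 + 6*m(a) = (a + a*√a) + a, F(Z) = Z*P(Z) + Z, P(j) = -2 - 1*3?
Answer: 3032001739408/2178102705 - 10686640*√15/7493 ≈ -4131.7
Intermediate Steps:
P(j) = -5 (P(j) = -2 - 3 = -5)
F(Z) = -4*Z (F(Z) = Z*(-5) + Z = -5*Z + Z = -4*Z)
m(a) = -½ + a/3 + a^(3/2)/6 (m(a) = -½ + ((a + a*√a) + a)/6 = -½ + ((a + a^(3/2)) + a)/6 = -½ + (a^(3/2) + 2*a)/6 = -½ + (a/3 + a^(3/2)/6) = -½ + a/3 + a^(3/2)/6)
-400749/m(F(-15)) + 429326/290685 = -400749/(-½ + (-4*(-15))/3 + (-4*(-15))^(3/2)/6) + 429326/290685 = -400749/(-½ + (⅓)*60 + 60^(3/2)/6) + 429326*(1/290685) = -400749/(-½ + 20 + (120*√15)/6) + 429326/290685 = -400749/(-½ + 20 + 20*√15) + 429326/290685 = -400749/(39/2 + 20*√15) + 429326/290685 = 429326/290685 - 400749/(39/2 + 20*√15)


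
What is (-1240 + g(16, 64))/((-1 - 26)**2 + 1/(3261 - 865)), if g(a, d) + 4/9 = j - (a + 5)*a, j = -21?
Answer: -34447292/15720165 ≈ -2.1913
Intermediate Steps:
g(a, d) = -193/9 - a*(5 + a) (g(a, d) = -4/9 + (-21 - (a + 5)*a) = -4/9 + (-21 - (5 + a)*a) = -4/9 + (-21 - a*(5 + a)) = -193/9 - a*(5 + a))
(-1240 + g(16, 64))/((-1 - 26)**2 + 1/(3261 - 865)) = (-1240 + (-193/9 - 1*16**2 - 5*16))/((-1 - 26)**2 + 1/(3261 - 865)) = (-1240 + (-193/9 - 1*256 - 80))/((-27)**2 + 1/2396) = (-1240 + (-193/9 - 256 - 80))/(729 + 1/2396) = (-1240 - 3217/9)/(1746685/2396) = -14377/9*2396/1746685 = -34447292/15720165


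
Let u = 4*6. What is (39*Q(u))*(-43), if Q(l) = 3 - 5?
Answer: 3354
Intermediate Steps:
u = 24
Q(l) = -2
(39*Q(u))*(-43) = (39*(-2))*(-43) = -78*(-43) = 3354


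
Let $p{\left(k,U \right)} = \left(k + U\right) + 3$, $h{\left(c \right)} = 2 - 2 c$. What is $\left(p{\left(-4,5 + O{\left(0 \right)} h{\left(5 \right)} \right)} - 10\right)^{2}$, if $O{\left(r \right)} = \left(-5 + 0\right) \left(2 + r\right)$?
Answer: $5476$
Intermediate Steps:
$O{\left(r \right)} = -10 - 5 r$ ($O{\left(r \right)} = - 5 \left(2 + r\right) = -10 - 5 r$)
$p{\left(k,U \right)} = 3 + U + k$ ($p{\left(k,U \right)} = \left(U + k\right) + 3 = 3 + U + k$)
$\left(p{\left(-4,5 + O{\left(0 \right)} h{\left(5 \right)} \right)} - 10\right)^{2} = \left(\left(3 + \left(5 + \left(-10 - 0\right) \left(2 - 10\right)\right) - 4\right) - 10\right)^{2} = \left(\left(3 + \left(5 + \left(-10 + 0\right) \left(2 - 10\right)\right) - 4\right) - 10\right)^{2} = \left(\left(3 + \left(5 - -80\right) - 4\right) - 10\right)^{2} = \left(\left(3 + \left(5 + 80\right) - 4\right) - 10\right)^{2} = \left(\left(3 + 85 - 4\right) - 10\right)^{2} = \left(84 - 10\right)^{2} = 74^{2} = 5476$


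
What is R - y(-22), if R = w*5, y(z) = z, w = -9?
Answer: -23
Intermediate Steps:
R = -45 (R = -9*5 = -45)
R - y(-22) = -45 - 1*(-22) = -45 + 22 = -23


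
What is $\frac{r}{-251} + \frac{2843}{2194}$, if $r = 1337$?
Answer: $- \frac{2219785}{550694} \approx -4.0309$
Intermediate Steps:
$\frac{r}{-251} + \frac{2843}{2194} = \frac{1337}{-251} + \frac{2843}{2194} = 1337 \left(- \frac{1}{251}\right) + 2843 \cdot \frac{1}{2194} = - \frac{1337}{251} + \frac{2843}{2194} = - \frac{2219785}{550694}$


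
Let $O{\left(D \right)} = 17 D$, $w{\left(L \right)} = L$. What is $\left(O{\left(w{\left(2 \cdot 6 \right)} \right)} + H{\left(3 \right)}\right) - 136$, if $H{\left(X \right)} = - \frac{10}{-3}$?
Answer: $\frac{214}{3} \approx 71.333$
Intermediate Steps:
$H{\left(X \right)} = \frac{10}{3}$ ($H{\left(X \right)} = \left(-10\right) \left(- \frac{1}{3}\right) = \frac{10}{3}$)
$\left(O{\left(w{\left(2 \cdot 6 \right)} \right)} + H{\left(3 \right)}\right) - 136 = \left(17 \cdot 2 \cdot 6 + \frac{10}{3}\right) - 136 = \left(17 \cdot 12 + \frac{10}{3}\right) - 136 = \left(204 + \frac{10}{3}\right) - 136 = \frac{622}{3} - 136 = \frac{214}{3}$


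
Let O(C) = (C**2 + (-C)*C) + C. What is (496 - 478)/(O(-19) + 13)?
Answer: -3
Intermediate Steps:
O(C) = C (O(C) = (C**2 - C**2) + C = 0 + C = C)
(496 - 478)/(O(-19) + 13) = (496 - 478)/(-19 + 13) = 18/(-6) = 18*(-1/6) = -3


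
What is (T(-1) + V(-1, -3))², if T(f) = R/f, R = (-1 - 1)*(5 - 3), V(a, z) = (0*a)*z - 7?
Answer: 9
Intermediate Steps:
V(a, z) = -7 (V(a, z) = 0*z - 7 = 0 - 7 = -7)
R = -4 (R = -2*2 = -4)
T(f) = -4/f
(T(-1) + V(-1, -3))² = (-4/(-1) - 7)² = (-4*(-1) - 7)² = (4 - 7)² = (-3)² = 9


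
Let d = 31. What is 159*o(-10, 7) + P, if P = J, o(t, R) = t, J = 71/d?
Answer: -49219/31 ≈ -1587.7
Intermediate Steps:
J = 71/31 ≈ 2.2903
P = 71/31 ≈ 2.2903
159*o(-10, 7) + P = 159*(-10) + 71/31 = -1590 + 71/31 = -49219/31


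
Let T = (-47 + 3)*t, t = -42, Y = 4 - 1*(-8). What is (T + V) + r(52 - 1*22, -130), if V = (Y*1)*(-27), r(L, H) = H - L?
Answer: 1364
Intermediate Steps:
Y = 12 (Y = 4 + 8 = 12)
T = 1848 (T = (-47 + 3)*(-42) = -44*(-42) = 1848)
V = -324 (V = (12*1)*(-27) = 12*(-27) = -324)
(T + V) + r(52 - 1*22, -130) = (1848 - 324) + (-130 - (52 - 1*22)) = 1524 + (-130 - (52 - 22)) = 1524 + (-130 - 1*30) = 1524 + (-130 - 30) = 1524 - 160 = 1364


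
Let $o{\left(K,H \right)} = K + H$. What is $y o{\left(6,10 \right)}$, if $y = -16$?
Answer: $-256$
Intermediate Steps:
$o{\left(K,H \right)} = H + K$
$y o{\left(6,10 \right)} = - 16 \left(10 + 6\right) = \left(-16\right) 16 = -256$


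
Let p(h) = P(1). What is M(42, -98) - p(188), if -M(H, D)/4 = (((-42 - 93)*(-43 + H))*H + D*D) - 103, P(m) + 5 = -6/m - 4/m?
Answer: -60669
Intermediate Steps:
P(m) = -5 - 10/m (P(m) = -5 + (-6/m - 4/m) = -5 - 10/m)
p(h) = -15 (p(h) = -5 - 10/1 = -5 - 10*1 = -5 - 10 = -15)
M(H, D) = 412 - 4*D**2 - 4*H*(5805 - 135*H) (M(H, D) = -4*((((-42 - 93)*(-43 + H))*H + D*D) - 103) = -4*(((-135*(-43 + H))*H + D**2) - 103) = -4*(((5805 - 135*H)*H + D**2) - 103) = -4*((H*(5805 - 135*H) + D**2) - 103) = -4*((D**2 + H*(5805 - 135*H)) - 103) = -4*(-103 + D**2 + H*(5805 - 135*H)) = 412 - 4*D**2 - 4*H*(5805 - 135*H))
M(42, -98) - p(188) = (412 - 23220*42 - 4*(-98)**2 + 540*42**2) - 1*(-15) = (412 - 975240 - 4*9604 + 540*1764) + 15 = (412 - 975240 - 38416 + 952560) + 15 = -60684 + 15 = -60669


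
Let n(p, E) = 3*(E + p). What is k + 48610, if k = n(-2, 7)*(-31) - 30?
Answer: 48115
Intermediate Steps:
n(p, E) = 3*E + 3*p
k = -495 (k = (3*7 + 3*(-2))*(-31) - 30 = (21 - 6)*(-31) - 30 = 15*(-31) - 30 = -465 - 30 = -495)
k + 48610 = -495 + 48610 = 48115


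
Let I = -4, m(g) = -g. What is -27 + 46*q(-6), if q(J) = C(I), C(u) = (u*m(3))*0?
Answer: -27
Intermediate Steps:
C(u) = 0 (C(u) = (u*(-1*3))*0 = (u*(-3))*0 = -3*u*0 = 0)
q(J) = 0
-27 + 46*q(-6) = -27 + 46*0 = -27 + 0 = -27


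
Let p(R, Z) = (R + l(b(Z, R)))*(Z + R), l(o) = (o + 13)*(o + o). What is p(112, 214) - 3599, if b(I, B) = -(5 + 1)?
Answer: 5529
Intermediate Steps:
b(I, B) = -6 (b(I, B) = -1*6 = -6)
l(o) = 2*o*(13 + o) (l(o) = (13 + o)*(2*o) = 2*o*(13 + o))
p(R, Z) = (-84 + R)*(R + Z) (p(R, Z) = (R + 2*(-6)*(13 - 6))*(Z + R) = (R + 2*(-6)*7)*(R + Z) = (R - 84)*(R + Z) = (-84 + R)*(R + Z))
p(112, 214) - 3599 = (112**2 - 84*112 - 84*214 + 112*214) - 3599 = (12544 - 9408 - 17976 + 23968) - 3599 = 9128 - 3599 = 5529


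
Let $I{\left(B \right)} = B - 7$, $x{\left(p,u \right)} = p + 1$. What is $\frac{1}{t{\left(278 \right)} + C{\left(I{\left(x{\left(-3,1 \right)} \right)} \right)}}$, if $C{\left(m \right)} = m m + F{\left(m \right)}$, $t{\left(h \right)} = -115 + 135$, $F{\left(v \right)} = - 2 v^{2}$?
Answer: $- \frac{1}{61} \approx -0.016393$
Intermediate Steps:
$t{\left(h \right)} = 20$
$x{\left(p,u \right)} = 1 + p$
$I{\left(B \right)} = -7 + B$
$C{\left(m \right)} = - m^{2}$ ($C{\left(m \right)} = m m - 2 m^{2} = m^{2} - 2 m^{2} = - m^{2}$)
$\frac{1}{t{\left(278 \right)} + C{\left(I{\left(x{\left(-3,1 \right)} \right)} \right)}} = \frac{1}{20 - \left(-7 + \left(1 - 3\right)\right)^{2}} = \frac{1}{20 - \left(-7 - 2\right)^{2}} = \frac{1}{20 - \left(-9\right)^{2}} = \frac{1}{20 - 81} = \frac{1}{-61} = - \frac{1}{61}$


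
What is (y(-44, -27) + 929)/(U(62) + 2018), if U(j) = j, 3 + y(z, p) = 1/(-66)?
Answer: 12223/27456 ≈ 0.44519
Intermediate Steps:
y(z, p) = -199/66 (y(z, p) = -3 + 1/(-66) = -3 - 1/66 = -199/66)
(y(-44, -27) + 929)/(U(62) + 2018) = (-199/66 + 929)/(62 + 2018) = (61115/66)/2080 = (61115/66)*(1/2080) = 12223/27456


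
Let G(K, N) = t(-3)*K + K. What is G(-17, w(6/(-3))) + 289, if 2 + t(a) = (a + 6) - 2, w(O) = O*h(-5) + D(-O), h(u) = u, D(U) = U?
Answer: 289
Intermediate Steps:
w(O) = -6*O (w(O) = O*(-5) - O = -5*O - O = -6*O)
t(a) = 2 + a (t(a) = -2 + ((a + 6) - 2) = -2 + ((6 + a) - 2) = -2 + (4 + a) = 2 + a)
G(K, N) = 0 (G(K, N) = (2 - 3)*K + K = -K + K = 0)
G(-17, w(6/(-3))) + 289 = 0 + 289 = 289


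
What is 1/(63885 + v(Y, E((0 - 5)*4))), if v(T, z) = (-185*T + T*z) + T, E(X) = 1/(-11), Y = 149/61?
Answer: 671/42565110 ≈ 1.5764e-5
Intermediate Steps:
Y = 149/61 (Y = 149*(1/61) = 149/61 ≈ 2.4426)
E(X) = -1/11
v(T, z) = -184*T + T*z
1/(63885 + v(Y, E((0 - 5)*4))) = 1/(63885 + 149*(-184 - 1/11)/61) = 1/(63885 + (149/61)*(-2025/11)) = 1/(63885 - 301725/671) = 1/(42565110/671) = 671/42565110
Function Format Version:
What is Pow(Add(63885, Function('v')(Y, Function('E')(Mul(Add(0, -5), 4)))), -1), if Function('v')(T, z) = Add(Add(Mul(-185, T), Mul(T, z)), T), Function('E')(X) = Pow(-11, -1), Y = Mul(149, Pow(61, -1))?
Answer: Rational(671, 42565110) ≈ 1.5764e-5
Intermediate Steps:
Y = Rational(149, 61) (Y = Mul(149, Rational(1, 61)) = Rational(149, 61) ≈ 2.4426)
Function('E')(X) = Rational(-1, 11)
Function('v')(T, z) = Add(Mul(-184, T), Mul(T, z))
Pow(Add(63885, Function('v')(Y, Function('E')(Mul(Add(0, -5), 4)))), -1) = Pow(Add(63885, Mul(Rational(149, 61), Add(-184, Rational(-1, 11)))), -1) = Pow(Add(63885, Mul(Rational(149, 61), Rational(-2025, 11))), -1) = Pow(Add(63885, Rational(-301725, 671)), -1) = Pow(Rational(42565110, 671), -1) = Rational(671, 42565110)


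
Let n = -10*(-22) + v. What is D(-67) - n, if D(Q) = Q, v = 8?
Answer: -295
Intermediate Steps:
n = 228 (n = -10*(-22) + 8 = 220 + 8 = 228)
D(-67) - n = -67 - 1*228 = -67 - 228 = -295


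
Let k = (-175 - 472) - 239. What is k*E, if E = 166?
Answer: -147076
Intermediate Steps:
k = -886 (k = -647 - 239 = -886)
k*E = -886*166 = -147076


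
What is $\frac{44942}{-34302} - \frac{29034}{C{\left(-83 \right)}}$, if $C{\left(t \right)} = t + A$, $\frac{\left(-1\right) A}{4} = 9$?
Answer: $\frac{495288085}{2040969} \approx 242.67$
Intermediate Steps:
$A = -36$ ($A = \left(-4\right) 9 = -36$)
$C{\left(t \right)} = -36 + t$ ($C{\left(t \right)} = t - 36 = -36 + t$)
$\frac{44942}{-34302} - \frac{29034}{C{\left(-83 \right)}} = \frac{44942}{-34302} - \frac{29034}{-36 - 83} = 44942 \left(- \frac{1}{34302}\right) - \frac{29034}{-119} = - \frac{22471}{17151} - - \frac{29034}{119} = - \frac{22471}{17151} + \frac{29034}{119} = \frac{495288085}{2040969}$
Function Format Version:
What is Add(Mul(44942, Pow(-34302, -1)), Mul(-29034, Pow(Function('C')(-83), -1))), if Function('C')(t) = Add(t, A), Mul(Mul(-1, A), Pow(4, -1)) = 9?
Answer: Rational(495288085, 2040969) ≈ 242.67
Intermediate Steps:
A = -36 (A = Mul(-4, 9) = -36)
Function('C')(t) = Add(-36, t) (Function('C')(t) = Add(t, -36) = Add(-36, t))
Add(Mul(44942, Pow(-34302, -1)), Mul(-29034, Pow(Function('C')(-83), -1))) = Add(Mul(44942, Pow(-34302, -1)), Mul(-29034, Pow(Add(-36, -83), -1))) = Add(Mul(44942, Rational(-1, 34302)), Mul(-29034, Pow(-119, -1))) = Add(Rational(-22471, 17151), Mul(-29034, Rational(-1, 119))) = Add(Rational(-22471, 17151), Rational(29034, 119)) = Rational(495288085, 2040969)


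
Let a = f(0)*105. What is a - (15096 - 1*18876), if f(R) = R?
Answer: 3780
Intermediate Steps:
a = 0 (a = 0*105 = 0)
a - (15096 - 1*18876) = 0 - (15096 - 1*18876) = 0 - (15096 - 18876) = 0 - 1*(-3780) = 0 + 3780 = 3780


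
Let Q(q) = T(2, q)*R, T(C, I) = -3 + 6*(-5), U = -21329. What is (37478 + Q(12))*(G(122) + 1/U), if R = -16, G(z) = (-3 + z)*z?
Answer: 11768725924526/21329 ≈ 5.5177e+8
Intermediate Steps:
T(C, I) = -33 (T(C, I) = -3 - 30 = -33)
G(z) = z*(-3 + z)
Q(q) = 528 (Q(q) = -33*(-16) = 528)
(37478 + Q(12))*(G(122) + 1/U) = (37478 + 528)*(122*(-3 + 122) + 1/(-21329)) = 38006*(122*119 - 1/21329) = 38006*(14518 - 1/21329) = 38006*(309654421/21329) = 11768725924526/21329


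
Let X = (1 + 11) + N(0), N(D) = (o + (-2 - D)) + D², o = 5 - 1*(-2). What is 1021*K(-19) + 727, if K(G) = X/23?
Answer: 34078/23 ≈ 1481.7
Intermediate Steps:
o = 7 (o = 5 + 2 = 7)
N(D) = 5 + D² - D (N(D) = (7 + (-2 - D)) + D² = (5 - D) + D² = 5 + D² - D)
X = 17 (X = (1 + 11) + (5 + 0² - 1*0) = 12 + (5 + 0 + 0) = 12 + 5 = 17)
K(G) = 17/23
1021*K(-19) + 727 = 1021*(17/23) + 727 = 17357/23 + 727 = 34078/23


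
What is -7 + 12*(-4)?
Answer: -55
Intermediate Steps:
-7 + 12*(-4) = -7 - 48 = -55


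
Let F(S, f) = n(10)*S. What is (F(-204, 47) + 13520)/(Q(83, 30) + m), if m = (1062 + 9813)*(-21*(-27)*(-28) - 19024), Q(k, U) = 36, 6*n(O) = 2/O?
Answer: -11261/316281220 ≈ -3.5604e-5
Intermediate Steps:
n(O) = 1/(3*O) (n(O) = (2/O)/6 = 1/(3*O))
F(S, f) = S/30 (F(S, f) = ((⅓)/10)*S = ((⅓)*(⅒))*S = S/30)
m = -379537500 (m = 10875*(567*(-28) - 19024) = 10875*(-15876 - 19024) = 10875*(-34900) = -379537500)
(F(-204, 47) + 13520)/(Q(83, 30) + m) = ((1/30)*(-204) + 13520)/(36 - 379537500) = (-34/5 + 13520)/(-379537464) = (67566/5)*(-1/379537464) = -11261/316281220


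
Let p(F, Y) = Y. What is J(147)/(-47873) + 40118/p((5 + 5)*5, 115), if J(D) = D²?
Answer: 39144571/112355 ≈ 348.40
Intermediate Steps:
J(147)/(-47873) + 40118/p((5 + 5)*5, 115) = 147²/(-47873) + 40118/115 = 21609*(-1/47873) + 40118*(1/115) = -441/977 + 40118/115 = 39144571/112355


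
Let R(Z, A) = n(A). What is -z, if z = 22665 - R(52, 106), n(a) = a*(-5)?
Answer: -23195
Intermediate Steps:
n(a) = -5*a
R(Z, A) = -5*A
z = 23195 (z = 22665 - (-5)*106 = 22665 - 1*(-530) = 22665 + 530 = 23195)
-z = -1*23195 = -23195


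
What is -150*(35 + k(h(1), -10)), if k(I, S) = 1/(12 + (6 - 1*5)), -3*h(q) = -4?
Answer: -68400/13 ≈ -5261.5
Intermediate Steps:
h(q) = 4/3 (h(q) = -1/3*(-4) = 4/3)
k(I, S) = 1/13 (k(I, S) = 1/(12 + (6 - 5)) = 1/(12 + 1) = 1/13)
-150*(35 + k(h(1), -10)) = -150*(35 + 1/13) = -150*456/13 = -68400/13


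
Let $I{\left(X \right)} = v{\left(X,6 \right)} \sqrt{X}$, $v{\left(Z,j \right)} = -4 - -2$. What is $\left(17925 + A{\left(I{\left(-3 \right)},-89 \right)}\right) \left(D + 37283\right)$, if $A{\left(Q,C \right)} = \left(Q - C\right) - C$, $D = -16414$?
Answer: $377791507 - 41738 i \sqrt{3} \approx 3.7779 \cdot 10^{8} - 72292.0 i$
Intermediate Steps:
$v{\left(Z,j \right)} = -2$ ($v{\left(Z,j \right)} = -4 + 2 = -2$)
$I{\left(X \right)} = - 2 \sqrt{X}$
$A{\left(Q,C \right)} = Q - 2 C$
$\left(17925 + A{\left(I{\left(-3 \right)},-89 \right)}\right) \left(D + 37283\right) = \left(17925 - \left(-178 + 2 \sqrt{-3}\right)\right) \left(-16414 + 37283\right) = \left(17925 + \left(- 2 i \sqrt{3} + 178\right)\right) 20869 = \left(17925 + \left(178 - 2 i \sqrt{3}\right)\right) 20869 = \left(18103 - 2 i \sqrt{3}\right) 20869 = 377791507 - 41738 i \sqrt{3}$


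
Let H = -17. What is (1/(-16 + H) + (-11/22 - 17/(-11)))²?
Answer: 4489/4356 ≈ 1.0305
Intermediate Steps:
(1/(-16 + H) + (-11/22 - 17/(-11)))² = (1/(-16 - 17) + (-11/22 - 17/(-11)))² = (1/(-33) + (-11*1/22 - 17*(-1/11)))² = (-1/33 + (-½ + 17/11))² = (-1/33 + 23/22)² = (67/66)² = 4489/4356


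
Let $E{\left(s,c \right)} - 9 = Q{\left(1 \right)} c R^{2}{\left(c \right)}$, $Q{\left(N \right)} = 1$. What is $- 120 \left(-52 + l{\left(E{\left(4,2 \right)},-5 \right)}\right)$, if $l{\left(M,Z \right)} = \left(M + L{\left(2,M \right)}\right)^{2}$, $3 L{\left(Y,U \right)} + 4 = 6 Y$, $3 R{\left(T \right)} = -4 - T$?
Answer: $- \frac{120520}{3} \approx -40173.0$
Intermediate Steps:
$R{\left(T \right)} = - \frac{4}{3} - \frac{T}{3}$ ($R{\left(T \right)} = \frac{-4 - T}{3} = - \frac{4}{3} - \frac{T}{3}$)
$L{\left(Y,U \right)} = - \frac{4}{3} + 2 Y$ ($L{\left(Y,U \right)} = - \frac{4}{3} + \frac{6 Y}{3} = - \frac{4}{3} + 2 Y$)
$E{\left(s,c \right)} = 9 + c \left(- \frac{4}{3} - \frac{c}{3}\right)^{2}$ ($E{\left(s,c \right)} = 9 + 1 c \left(- \frac{4}{3} - \frac{c}{3}\right)^{2} = 9 + c \left(- \frac{4}{3} - \frac{c}{3}\right)^{2}$)
$l{\left(M,Z \right)} = \left(\frac{8}{3} + M\right)^{2}$ ($l{\left(M,Z \right)} = \left(M + \left(- \frac{4}{3} + 2 \cdot 2\right)\right)^{2} = \left(M + \left(- \frac{4}{3} + 4\right)\right)^{2} = \left(M + \frac{8}{3}\right)^{2} = \left(\frac{8}{3} + M\right)^{2}$)
$- 120 \left(-52 + l{\left(E{\left(4,2 \right)},-5 \right)}\right) = - 120 \left(-52 + \frac{\left(8 + 3 \left(9 + \frac{1}{9} \cdot 2 \left(4 + 2\right)^{2}\right)\right)^{2}}{9}\right) = - 120 \left(-52 + \frac{\left(8 + 3 \left(9 + \frac{1}{9} \cdot 2 \cdot 6^{2}\right)\right)^{2}}{9}\right) = - 120 \left(-52 + \frac{\left(8 + 3 \left(9 + \frac{1}{9} \cdot 2 \cdot 36\right)\right)^{2}}{9}\right) = - 120 \left(-52 + \frac{\left(8 + 3 \left(9 + 8\right)\right)^{2}}{9}\right) = - 120 \left(-52 + \frac{\left(8 + 3 \cdot 17\right)^{2}}{9}\right) = - 120 \left(-52 + \frac{\left(8 + 51\right)^{2}}{9}\right) = - 120 \left(-52 + \frac{59^{2}}{9}\right) = - 120 \left(-52 + \frac{1}{9} \cdot 3481\right) = - 120 \left(-52 + \frac{3481}{9}\right) = \left(-120\right) \frac{3013}{9} = - \frac{120520}{3}$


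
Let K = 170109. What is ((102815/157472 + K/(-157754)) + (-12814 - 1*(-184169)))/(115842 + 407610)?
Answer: 2128381281685651/6501754863074688 ≈ 0.32735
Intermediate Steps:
((102815/157472 + K/(-157754)) + (-12814 - 1*(-184169)))/(115842 + 407610) = ((102815/157472 + 170109/(-157754)) + (-12814 - 1*(-184169)))/(115842 + 407610) = ((102815*(1/157472) + 170109*(-1/157754)) + (-12814 + 184169))/523452 = ((102815/157472 - 170109/157754) + 171355)*(1/523452) = (-5283963469/12420918944 + 171355)*(1/523452) = (2128381281685651/12420918944)*(1/523452) = 2128381281685651/6501754863074688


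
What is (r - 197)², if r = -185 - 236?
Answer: 381924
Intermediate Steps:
r = -421
(r - 197)² = (-421 - 197)² = (-618)² = 381924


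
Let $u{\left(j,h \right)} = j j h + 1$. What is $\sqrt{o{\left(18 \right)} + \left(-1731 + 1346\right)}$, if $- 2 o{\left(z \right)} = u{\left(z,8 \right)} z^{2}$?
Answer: $i \sqrt{420451} \approx 648.42 i$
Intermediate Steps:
$u{\left(j,h \right)} = 1 + h j^{2}$ ($u{\left(j,h \right)} = j^{2} h + 1 = h j^{2} + 1 = 1 + h j^{2}$)
$o{\left(z \right)} = - \frac{z^{2} \left(1 + 8 z^{2}\right)}{2}$ ($o{\left(z \right)} = - \frac{\left(1 + 8 z^{2}\right) z^{2}}{2} = - \frac{z^{2} \left(1 + 8 z^{2}\right)}{2}$)
$\sqrt{o{\left(18 \right)} + \left(-1731 + 1346\right)} = \sqrt{\left(- 4 \cdot 18^{4} - \frac{18^{2}}{2}\right) + \left(-1731 + 1346\right)} = \sqrt{\left(\left(-4\right) 104976 - 162\right) - 385} = \sqrt{\left(-419904 - 162\right) - 385} = \sqrt{-420066 - 385} = \sqrt{-420451} = i \sqrt{420451}$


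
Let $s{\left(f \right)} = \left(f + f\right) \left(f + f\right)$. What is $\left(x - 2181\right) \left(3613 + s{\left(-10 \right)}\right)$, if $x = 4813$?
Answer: $10562216$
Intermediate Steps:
$s{\left(f \right)} = 4 f^{2}$ ($s{\left(f \right)} = 2 f 2 f = 4 f^{2}$)
$\left(x - 2181\right) \left(3613 + s{\left(-10 \right)}\right) = \left(4813 - 2181\right) \left(3613 + 4 \left(-10\right)^{2}\right) = 2632 \left(3613 + 4 \cdot 100\right) = 2632 \left(3613 + 400\right) = 2632 \cdot 4013 = 10562216$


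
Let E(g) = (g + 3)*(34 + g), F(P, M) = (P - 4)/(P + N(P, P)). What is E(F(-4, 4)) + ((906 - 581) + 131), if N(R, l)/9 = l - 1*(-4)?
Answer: 636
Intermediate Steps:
N(R, l) = 36 + 9*l (N(R, l) = 9*(l - 1*(-4)) = 9*(l + 4) = 9*(4 + l) = 36 + 9*l)
F(P, M) = (-4 + P)/(36 + 10*P) (F(P, M) = (P - 4)/(P + (36 + 9*P)) = (-4 + P)/(36 + 10*P))
E(g) = (3 + g)*(34 + g)
E(F(-4, 4)) + ((906 - 581) + 131) = (102 + ((-4 - 4)/(2*(18 + 5*(-4))))² + 37*((-4 - 4)/(2*(18 + 5*(-4))))) + ((906 - 581) + 131) = (102 + ((½)*(-8)/(18 - 20))² + 37*((½)*(-8)/(18 - 20))) + (325 + 131) = (102 + ((½)*(-8)/(-2))² + 37*((½)*(-8)/(-2))) + 456 = (102 + ((½)*(-½)*(-8))² + 37*((½)*(-½)*(-8))) + 456 = (102 + 2² + 37*2) + 456 = (102 + 4 + 74) + 456 = 180 + 456 = 636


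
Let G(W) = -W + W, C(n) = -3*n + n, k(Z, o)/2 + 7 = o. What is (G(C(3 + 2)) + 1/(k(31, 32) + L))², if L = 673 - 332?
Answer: 1/152881 ≈ 6.5410e-6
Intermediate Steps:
k(Z, o) = -14 + 2*o
L = 341
C(n) = -2*n
G(W) = 0
(G(C(3 + 2)) + 1/(k(31, 32) + L))² = (0 + 1/((-14 + 2*32) + 341))² = (0 + 1/((-14 + 64) + 341))² = (0 + 1/(50 + 341))² = (0 + 1/391)² = (1/391)² = 1/152881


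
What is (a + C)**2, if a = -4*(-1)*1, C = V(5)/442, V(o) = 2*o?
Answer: 790321/48841 ≈ 16.182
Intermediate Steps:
C = 5/221 (C = (2*5)/442 = 10*(1/442) = 5/221 ≈ 0.022624)
a = 4 (a = 4*1 = 4)
(a + C)**2 = (4 + 5/221)**2 = (889/221)**2 = 790321/48841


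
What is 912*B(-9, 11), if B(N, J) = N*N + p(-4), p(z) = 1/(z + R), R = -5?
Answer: 221312/3 ≈ 73771.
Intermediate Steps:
p(z) = 1/(-5 + z) (p(z) = 1/(z - 5) = 1/(-5 + z))
B(N, J) = -1/9 + N**2 (B(N, J) = N*N + 1/(-5 - 4) = N**2 + 1/(-9) = N**2 - 1/9 = -1/9 + N**2)
912*B(-9, 11) = 912*(-1/9 + (-9)**2) = 912*(-1/9 + 81) = 912*(728/9) = 221312/3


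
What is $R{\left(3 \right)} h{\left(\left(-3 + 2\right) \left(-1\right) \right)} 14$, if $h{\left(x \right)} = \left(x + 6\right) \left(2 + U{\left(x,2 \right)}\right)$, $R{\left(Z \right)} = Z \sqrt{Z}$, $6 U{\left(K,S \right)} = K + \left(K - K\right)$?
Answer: $637 \sqrt{3} \approx 1103.3$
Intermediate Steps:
$U{\left(K,S \right)} = \frac{K}{6}$ ($U{\left(K,S \right)} = \frac{K + \left(K - K\right)}{6} = \frac{K + 0}{6} = \frac{K}{6}$)
$R{\left(Z \right)} = Z^{\frac{3}{2}}$
$h{\left(x \right)} = \left(2 + \frac{x}{6}\right) \left(6 + x\right)$ ($h{\left(x \right)} = \left(x + 6\right) \left(2 + \frac{x}{6}\right) = \left(6 + x\right) \left(2 + \frac{x}{6}\right) = \left(2 + \frac{x}{6}\right) \left(6 + x\right)$)
$R{\left(3 \right)} h{\left(\left(-3 + 2\right) \left(-1\right) \right)} 14 = 3^{\frac{3}{2}} \left(12 + 3 \left(-3 + 2\right) \left(-1\right) + \frac{\left(\left(-3 + 2\right) \left(-1\right)\right)^{2}}{6}\right) 14 = 3 \sqrt{3} \left(12 + 3 \left(\left(-1\right) \left(-1\right)\right) + \frac{\left(\left(-1\right) \left(-1\right)\right)^{2}}{6}\right) 14 = 3 \sqrt{3} \left(12 + 3 \cdot 1 + \frac{1^{2}}{6}\right) 14 = 3 \sqrt{3} \left(12 + 3 + \frac{1}{6} \cdot 1\right) 14 = 3 \sqrt{3} \left(12 + 3 + \frac{1}{6}\right) 14 = 3 \sqrt{3} \cdot \frac{91}{6} \cdot 14 = \frac{91 \sqrt{3}}{2} \cdot 14 = 637 \sqrt{3}$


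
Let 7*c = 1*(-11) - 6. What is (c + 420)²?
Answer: 8543929/49 ≈ 1.7437e+5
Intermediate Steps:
c = -17/7 (c = (1*(-11) - 6)/7 = (-11 - 6)/7 = (⅐)*(-17) = -17/7 ≈ -2.4286)
(c + 420)² = (-17/7 + 420)² = (2923/7)² = 8543929/49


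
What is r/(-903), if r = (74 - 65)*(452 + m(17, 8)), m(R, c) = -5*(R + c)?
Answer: -981/301 ≈ -3.2591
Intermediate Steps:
m(R, c) = -5*R - 5*c
r = 2943 (r = (74 - 65)*(452 + (-5*17 - 5*8)) = 9*(452 + (-85 - 40)) = 9*(452 - 125) = 9*327 = 2943)
r/(-903) = 2943/(-903) = 2943*(-1/903) = -981/301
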